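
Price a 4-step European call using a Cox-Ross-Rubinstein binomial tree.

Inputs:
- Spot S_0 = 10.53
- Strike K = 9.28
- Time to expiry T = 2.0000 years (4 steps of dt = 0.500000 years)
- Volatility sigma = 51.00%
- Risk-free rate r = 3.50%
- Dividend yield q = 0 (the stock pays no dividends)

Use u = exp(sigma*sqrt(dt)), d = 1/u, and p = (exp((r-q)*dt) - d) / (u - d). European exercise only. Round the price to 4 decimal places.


dt = T/N = 0.500000
u = exp(sigma*sqrt(dt)) = 1.434225; d = 1/u = 0.697241
p = (exp((r-q)*dt) - d) / (u - d) = 0.434763
Discount per step: exp(-r*dt) = 0.982652
Stock lattice S(k, i) with i counting down-moves:
  k=0: S(0,0) = 10.5300
  k=1: S(1,0) = 15.1024; S(1,1) = 7.3419
  k=2: S(2,0) = 21.6602; S(2,1) = 10.5300; S(2,2) = 5.1191
  k=3: S(3,0) = 31.0656; S(3,1) = 15.1024; S(3,2) = 7.3419; S(3,3) = 3.5692
  k=4: S(4,0) = 44.5551; S(4,1) = 21.6602; S(4,2) = 10.5300; S(4,3) = 5.1191; S(4,4) = 2.4886
Terminal payoffs V(N, i) = max(S_T - K, 0):
  V(4,0) = 35.275079; V(4,1) = 12.380217; V(4,2) = 1.250000; V(4,3) = 0.000000; V(4,4) = 0.000000
Backward induction: V(k, i) = exp(-r*dt) * [p * V(k+1, i) + (1-p) * V(k+1, i+1)].
  V(3,0) = exp(-r*dt) * [p*35.275079 + (1-p)*12.380217] = 21.946606
  V(3,1) = exp(-r*dt) * [p*12.380217 + (1-p)*1.250000] = 5.983374
  V(3,2) = exp(-r*dt) * [p*1.250000 + (1-p)*0.000000] = 0.534026
  V(3,3) = exp(-r*dt) * [p*0.000000 + (1-p)*0.000000] = 0.000000
  V(2,0) = exp(-r*dt) * [p*21.946606 + (1-p)*5.983374] = 12.699398
  V(2,1) = exp(-r*dt) * [p*5.983374 + (1-p)*0.534026] = 2.852836
  V(2,2) = exp(-r*dt) * [p*0.534026 + (1-p)*0.000000] = 0.228147
  V(1,0) = exp(-r*dt) * [p*12.699398 + (1-p)*2.852836] = 7.010000
  V(1,1) = exp(-r*dt) * [p*2.852836 + (1-p)*0.228147] = 1.345510
  V(0,0) = exp(-r*dt) * [p*7.010000 + (1-p)*1.345510] = 3.742156

Answer: Price = V(0,0) = 3.7422


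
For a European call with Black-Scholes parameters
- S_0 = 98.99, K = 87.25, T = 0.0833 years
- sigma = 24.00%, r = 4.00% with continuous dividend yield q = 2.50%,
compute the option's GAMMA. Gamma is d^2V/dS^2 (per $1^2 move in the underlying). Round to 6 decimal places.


d1 = 1.8751730469; d2 = 1.8059048724
phi(d1) = 0.0687639598; exp(-qT) = 0.9979196669; exp(-rT) = 0.9966735450
Gamma = exp(-qT) * phi(d1) / (S * sigma * sqrt(T)) = 0.9979196669 * 0.0687639598 / (98.9900 * 0.2400 * 0.2886173938) = 0.010008

Answer: Gamma = 0.010008


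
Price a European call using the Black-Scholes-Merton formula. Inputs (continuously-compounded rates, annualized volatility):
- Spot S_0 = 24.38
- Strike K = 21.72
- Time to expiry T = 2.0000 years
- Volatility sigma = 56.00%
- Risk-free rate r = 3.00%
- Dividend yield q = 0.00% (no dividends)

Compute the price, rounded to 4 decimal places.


d1 = (ln(S/K) + (r - q + 0.5*sigma^2) * T) / (sigma * sqrt(T)) = 0.61761942
d2 = d1 - sigma * sqrt(T) = -0.17434017
exp(-rT) = 0.94176453; exp(-qT) = 1.00000000
C = S_0 * exp(-qT) * N(d1) - K * exp(-rT) * N(d2)
N(d1) = 0.73158688; N(d2) = 0.43079907
C = 24.3800 * 1.00000000 * 0.73158688 - 21.7200 * 0.94176453 * 0.43079907 = 9.0240

Answer: Price = 9.0240


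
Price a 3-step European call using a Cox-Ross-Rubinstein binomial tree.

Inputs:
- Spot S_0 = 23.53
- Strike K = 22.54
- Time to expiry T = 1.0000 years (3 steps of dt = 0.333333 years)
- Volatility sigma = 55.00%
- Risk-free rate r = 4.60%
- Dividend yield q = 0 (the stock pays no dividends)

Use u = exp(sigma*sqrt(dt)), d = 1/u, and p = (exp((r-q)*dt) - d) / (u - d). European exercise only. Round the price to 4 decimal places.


dt = T/N = 0.333333
u = exp(sigma*sqrt(dt)) = 1.373748; d = 1/u = 0.727936
p = (exp((r-q)*dt) - d) / (u - d) = 0.445200
Discount per step: exp(-r*dt) = 0.984784
Stock lattice S(k, i) with i counting down-moves:
  k=0: S(0,0) = 23.5300
  k=1: S(1,0) = 32.3243; S(1,1) = 17.1283
  k=2: S(2,0) = 44.4054; S(2,1) = 23.5300; S(2,2) = 12.4683
  k=3: S(3,0) = 61.0018; S(3,1) = 32.3243; S(3,2) = 17.1283; S(3,3) = 9.0761
Terminal payoffs V(N, i) = max(S_T - K, 0):
  V(3,0) = 38.461847; V(3,1) = 9.784286; V(3,2) = 0.000000; V(3,3) = 0.000000
Backward induction: V(k, i) = exp(-r*dt) * [p * V(k+1, i) + (1-p) * V(k+1, i+1)].
  V(2,0) = exp(-r*dt) * [p*38.461847 + (1-p)*9.784286] = 22.208396
  V(2,1) = exp(-r*dt) * [p*9.784286 + (1-p)*0.000000] = 4.289686
  V(2,2) = exp(-r*dt) * [p*0.000000 + (1-p)*0.000000] = 0.000000
  V(1,0) = exp(-r*dt) * [p*22.208396 + (1-p)*4.289686] = 12.080442
  V(1,1) = exp(-r*dt) * [p*4.289686 + (1-p)*0.000000] = 1.880710
  V(0,0) = exp(-r*dt) * [p*12.080442 + (1-p)*1.880710] = 6.323921

Answer: Price = V(0,0) = 6.3239


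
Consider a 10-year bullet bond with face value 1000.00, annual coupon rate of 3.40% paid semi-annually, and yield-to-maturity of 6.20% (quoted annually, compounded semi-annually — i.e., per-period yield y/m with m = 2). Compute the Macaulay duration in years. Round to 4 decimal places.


Coupon per period c = face * coupon_rate / m = 17.000000
Periods per year m = 2; per-period yield y/m = 0.031000
Number of cashflows N = 20
Cashflows (t years, CF_t, discount factor 1/(1+y/m)^(m*t), PV):
  t = 0.5000: CF_t = 17.000000, DF = 0.969932, PV = 16.488846
  t = 1.0000: CF_t = 17.000000, DF = 0.940768, PV = 15.993061
  t = 1.5000: CF_t = 17.000000, DF = 0.912481, PV = 15.512183
  t = 2.0000: CF_t = 17.000000, DF = 0.885045, PV = 15.045765
  t = 2.5000: CF_t = 17.000000, DF = 0.858434, PV = 14.593370
  t = 3.0000: CF_t = 17.000000, DF = 0.832622, PV = 14.154578
  t = 3.5000: CF_t = 17.000000, DF = 0.807587, PV = 13.728980
  t = 4.0000: CF_t = 17.000000, DF = 0.783305, PV = 13.316178
  t = 4.5000: CF_t = 17.000000, DF = 0.759752, PV = 12.915789
  t = 5.0000: CF_t = 17.000000, DF = 0.736908, PV = 12.527438
  t = 5.5000: CF_t = 17.000000, DF = 0.714751, PV = 12.150764
  t = 6.0000: CF_t = 17.000000, DF = 0.693260, PV = 11.785417
  t = 6.5000: CF_t = 17.000000, DF = 0.672415, PV = 11.431054
  t = 7.0000: CF_t = 17.000000, DF = 0.652197, PV = 11.087346
  t = 7.5000: CF_t = 17.000000, DF = 0.632587, PV = 10.753973
  t = 8.0000: CF_t = 17.000000, DF = 0.613566, PV = 10.430624
  t = 8.5000: CF_t = 17.000000, DF = 0.595117, PV = 10.116997
  t = 9.0000: CF_t = 17.000000, DF = 0.577224, PV = 9.812800
  t = 9.5000: CF_t = 17.000000, DF = 0.559868, PV = 9.517750
  t = 10.0000: CF_t = 1017.000000, DF = 0.543034, PV = 552.265161
Price P = sum_t PV_t = 793.628073
Macaulay numerator sum_t t * PV_t:
  t * PV_t at t = 0.5000: 8.244423
  t * PV_t at t = 1.0000: 15.993061
  t * PV_t at t = 1.5000: 23.268275
  t * PV_t at t = 2.0000: 30.091529
  t * PV_t at t = 2.5000: 36.483425
  t * PV_t at t = 3.0000: 42.463734
  t * PV_t at t = 3.5000: 48.051429
  t * PV_t at t = 4.0000: 53.264713
  t * PV_t at t = 4.5000: 58.121049
  t * PV_t at t = 5.0000: 62.637191
  t * PV_t at t = 5.5000: 66.829205
  t * PV_t at t = 6.0000: 70.712499
  t * PV_t at t = 6.5000: 74.301850
  t * PV_t at t = 7.0000: 77.611423
  t * PV_t at t = 7.5000: 80.654798
  t * PV_t at t = 8.0000: 83.444989
  t * PV_t at t = 8.5000: 85.994473
  t * PV_t at t = 9.0000: 88.315200
  t * PV_t at t = 9.5000: 90.418622
  t * PV_t at t = 10.0000: 5522.651612
Macaulay duration D = (sum_t t * PV_t) / P = 6619.553501 / 793.628073 = 8.340876

Answer: Macaulay duration = 8.3409 years


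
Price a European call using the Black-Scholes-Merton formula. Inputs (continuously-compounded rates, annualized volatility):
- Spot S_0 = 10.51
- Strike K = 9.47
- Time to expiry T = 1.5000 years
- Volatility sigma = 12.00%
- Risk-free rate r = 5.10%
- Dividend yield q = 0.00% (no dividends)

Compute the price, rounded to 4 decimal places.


d1 = (ln(S/K) + (r - q + 0.5*sigma^2) * T) / (sigma * sqrt(T)) = 1.30298074
d2 = d1 - sigma * sqrt(T) = 1.15601136
exp(-rT) = 0.92635291; exp(-qT) = 1.00000000
C = S_0 * exp(-qT) * N(d1) - K * exp(-rT) * N(d2)
N(d1) = 0.90370933; N(d2) = 0.87616174
C = 10.5100 * 1.00000000 * 0.90370933 - 9.4700 * 0.92635291 * 0.87616174 = 1.8118

Answer: Price = 1.8118


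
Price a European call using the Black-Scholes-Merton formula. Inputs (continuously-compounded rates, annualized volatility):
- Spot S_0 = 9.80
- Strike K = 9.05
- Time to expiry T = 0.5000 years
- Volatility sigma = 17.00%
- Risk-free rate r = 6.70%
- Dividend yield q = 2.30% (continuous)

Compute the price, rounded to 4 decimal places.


Answer: Price = 1.0587

Derivation:
d1 = (ln(S/K) + (r - q + 0.5*sigma^2) * T) / (sigma * sqrt(T)) = 0.90545130
d2 = d1 - sigma * sqrt(T) = 0.78524315
exp(-rT) = 0.96705491; exp(-qT) = 0.98856587
C = S_0 * exp(-qT) * N(d1) - K * exp(-rT) * N(d2)
N(d1) = 0.81738683; N(d2) = 0.78384449
C = 9.8000 * 0.98856587 * 0.81738683 - 9.0500 * 0.96705491 * 0.78384449 = 1.0587


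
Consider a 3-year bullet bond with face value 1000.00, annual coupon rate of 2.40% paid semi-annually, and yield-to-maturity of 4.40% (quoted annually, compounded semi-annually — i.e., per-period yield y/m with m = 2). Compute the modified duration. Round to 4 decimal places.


Coupon per period c = face * coupon_rate / m = 12.000000
Periods per year m = 2; per-period yield y/m = 0.022000
Number of cashflows N = 6
Cashflows (t years, CF_t, discount factor 1/(1+y/m)^(m*t), PV):
  t = 0.5000: CF_t = 12.000000, DF = 0.978474, PV = 11.741683
  t = 1.0000: CF_t = 12.000000, DF = 0.957411, PV = 11.488927
  t = 1.5000: CF_t = 12.000000, DF = 0.936801, PV = 11.241611
  t = 2.0000: CF_t = 12.000000, DF = 0.916635, PV = 10.999620
  t = 2.5000: CF_t = 12.000000, DF = 0.896903, PV = 10.762837
  t = 3.0000: CF_t = 1012.000000, DF = 0.877596, PV = 888.127132
Price P = sum_t PV_t = 944.361809
First compute Macaulay numerator sum_t t * PV_t:
  t * PV_t at t = 0.5000: 5.870841
  t * PV_t at t = 1.0000: 11.488927
  t * PV_t at t = 1.5000: 16.862417
  t * PV_t at t = 2.0000: 21.999239
  t * PV_t at t = 2.5000: 26.907093
  t * PV_t at t = 3.0000: 2664.381395
Macaulay duration D = 2747.509912 / 944.361809 = 2.909383
Modified duration = D / (1 + y/m) = 2.909383 / (1 + 0.022000) = 2.846754

Answer: Modified duration = 2.8468


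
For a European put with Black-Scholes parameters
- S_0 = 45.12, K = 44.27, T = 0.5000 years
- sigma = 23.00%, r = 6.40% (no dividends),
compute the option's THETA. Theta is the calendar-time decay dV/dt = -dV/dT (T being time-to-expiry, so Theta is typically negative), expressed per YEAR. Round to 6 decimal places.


Answer: Theta = -1.587848

Derivation:
d1 = 0.3950166593; d2 = 0.2323820996
phi(d1) = 0.3690003768; exp(-qT) = 1.0000000000; exp(-rT) = 0.9685065821
Theta = -S*exp(-qT)*phi(d1)*sigma/(2*sqrt(T)) + r*K*exp(-rT)*N(-d2) - q*S*exp(-qT)*N(-d1)
N(-d1) = 0.3464152967; N(-d2) = 0.4081206254; sqrt(T) = 0.7071067812
Term 1 = -45.1200 * 1.0000000000 * 0.3690003768 * 0.2300 / (2 * 0.7071067812) = -2.7077510866
Term 2 = 0.0640 * 44.2700 * 0.9685065821 * 0.4081206254 = 1.1199035364
Term 3 = 0 (no dividend yield, q = 0)
Theta = -2.7077510866 + (1.1199035364) + (0.0000000000) = -1.587848


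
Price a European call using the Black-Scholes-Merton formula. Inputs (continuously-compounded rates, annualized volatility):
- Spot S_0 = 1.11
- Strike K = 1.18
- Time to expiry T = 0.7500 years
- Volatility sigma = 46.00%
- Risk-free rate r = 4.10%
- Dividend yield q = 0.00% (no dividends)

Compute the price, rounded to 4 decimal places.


Answer: Price = 0.1613

Derivation:
d1 = (ln(S/K) + (r - q + 0.5*sigma^2) * T) / (sigma * sqrt(T)) = 0.12286410
d2 = d1 - sigma * sqrt(T) = -0.27550759
exp(-rT) = 0.96971797; exp(-qT) = 1.00000000
C = S_0 * exp(-qT) * N(d1) - K * exp(-rT) * N(d2)
N(d1) = 0.54889264; N(d2) = 0.39146315
C = 1.1100 * 1.00000000 * 0.54889264 - 1.1800 * 0.96971797 * 0.39146315 = 0.1613


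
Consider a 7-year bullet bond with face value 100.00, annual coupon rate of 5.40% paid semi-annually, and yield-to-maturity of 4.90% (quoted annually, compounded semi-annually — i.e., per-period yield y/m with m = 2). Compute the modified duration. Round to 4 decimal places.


Coupon per period c = face * coupon_rate / m = 2.700000
Periods per year m = 2; per-period yield y/m = 0.024500
Number of cashflows N = 14
Cashflows (t years, CF_t, discount factor 1/(1+y/m)^(m*t), PV):
  t = 0.5000: CF_t = 2.700000, DF = 0.976086, PV = 2.635432
  t = 1.0000: CF_t = 2.700000, DF = 0.952744, PV = 2.572408
  t = 1.5000: CF_t = 2.700000, DF = 0.929960, PV = 2.510891
  t = 2.0000: CF_t = 2.700000, DF = 0.907721, PV = 2.450845
  t = 2.5000: CF_t = 2.700000, DF = 0.886013, PV = 2.392236
  t = 3.0000: CF_t = 2.700000, DF = 0.864825, PV = 2.335027
  t = 3.5000: CF_t = 2.700000, DF = 0.844143, PV = 2.279187
  t = 4.0000: CF_t = 2.700000, DF = 0.823957, PV = 2.224683
  t = 4.5000: CF_t = 2.700000, DF = 0.804252, PV = 2.171481
  t = 5.0000: CF_t = 2.700000, DF = 0.785019, PV = 2.119552
  t = 5.5000: CF_t = 2.700000, DF = 0.766246, PV = 2.068865
  t = 6.0000: CF_t = 2.700000, DF = 0.747922, PV = 2.019390
  t = 6.5000: CF_t = 2.700000, DF = 0.730036, PV = 1.971098
  t = 7.0000: CF_t = 102.700000, DF = 0.712578, PV = 73.181779
Price P = sum_t PV_t = 102.932876
First compute Macaulay numerator sum_t t * PV_t:
  t * PV_t at t = 0.5000: 1.317716
  t * PV_t at t = 1.0000: 2.572408
  t * PV_t at t = 1.5000: 3.766337
  t * PV_t at t = 2.0000: 4.901691
  t * PV_t at t = 2.5000: 5.980589
  t * PV_t at t = 3.0000: 7.005082
  t * PV_t at t = 3.5000: 7.977156
  t * PV_t at t = 4.0000: 8.898730
  t * PV_t at t = 4.5000: 9.771666
  t * PV_t at t = 5.0000: 10.597761
  t * PV_t at t = 5.5000: 11.378758
  t * PV_t at t = 6.0000: 12.116340
  t * PV_t at t = 6.5000: 12.812138
  t * PV_t at t = 7.0000: 512.272456
Macaulay duration D = 611.368829 / 102.932876 = 5.939490
Modified duration = D / (1 + y/m) = 5.939490 / (1 + 0.024500) = 5.797453

Answer: Modified duration = 5.7975


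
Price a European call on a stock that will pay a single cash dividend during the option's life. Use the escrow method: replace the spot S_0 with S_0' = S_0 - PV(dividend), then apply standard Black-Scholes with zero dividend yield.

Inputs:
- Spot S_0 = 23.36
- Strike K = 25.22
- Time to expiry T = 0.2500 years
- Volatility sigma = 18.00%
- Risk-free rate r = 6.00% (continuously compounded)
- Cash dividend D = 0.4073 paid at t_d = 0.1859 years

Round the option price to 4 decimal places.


PV(D) = D * exp(-r * t_d) = 0.4073 * 0.98890798 = 0.40278222
S_0' = S_0 - PV(D) = 23.3600 - 0.40278222 = 22.95721778
d1 = (ln(S_0'/K) + (r + sigma^2/2)*T) / (sigma*sqrt(T)) = -0.83283270
d2 = d1 - sigma*sqrt(T) = -0.92283270
exp(-rT) = 0.98511194
N(d1) = 0.20246954; N(d2) = 0.17804720
C = S_0' * N(d1) - K * exp(-rT) * N(d2) = 22.95721778 * 0.20246954 - 25.2200 * 0.98511194 * 0.17804720 = 0.2246

Answer: Price = 0.2246


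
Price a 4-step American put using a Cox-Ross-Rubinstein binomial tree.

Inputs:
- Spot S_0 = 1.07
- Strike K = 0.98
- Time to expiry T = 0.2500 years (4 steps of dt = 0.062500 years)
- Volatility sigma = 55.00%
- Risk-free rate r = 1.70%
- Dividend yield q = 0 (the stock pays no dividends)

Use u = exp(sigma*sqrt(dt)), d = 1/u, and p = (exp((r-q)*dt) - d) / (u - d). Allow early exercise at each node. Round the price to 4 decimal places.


Answer: Price = V(0,0) = 0.0754

Derivation:
dt = T/N = 0.062500
u = exp(sigma*sqrt(dt)) = 1.147402; d = 1/u = 0.871534
p = (exp((r-q)*dt) - d) / (u - d) = 0.469533
Discount per step: exp(-r*dt) = 0.998938
Stock lattice S(k, i) with i counting down-moves:
  k=0: S(0,0) = 1.0700
  k=1: S(1,0) = 1.2277; S(1,1) = 0.9325
  k=2: S(2,0) = 1.4087; S(2,1) = 1.0700; S(2,2) = 0.8127
  k=3: S(3,0) = 1.6163; S(3,1) = 1.2277; S(3,2) = 0.9325; S(3,3) = 0.7083
  k=4: S(4,0) = 1.8546; S(4,1) = 1.4087; S(4,2) = 1.0700; S(4,3) = 0.8127; S(4,4) = 0.6173
Terminal payoffs V(N, i) = max(K - S_T, 0):
  V(4,0) = 0.000000; V(4,1) = 0.000000; V(4,2) = 0.000000; V(4,3) = 0.167258; V(4,4) = 0.362664
Backward induction: V(k, i) = exp(-r*dt) * [p * V(k+1, i) + (1-p) * V(k+1, i+1)]; then take max(V_cont, immediate exercise) for American.
  V(3,0) = exp(-r*dt) * [p*0.000000 + (1-p)*0.000000] = 0.000000; exercise = 0.000000; V(3,0) = max -> 0.000000
  V(3,1) = exp(-r*dt) * [p*0.000000 + (1-p)*0.000000] = 0.000000; exercise = 0.000000; V(3,1) = max -> 0.000000
  V(3,2) = exp(-r*dt) * [p*0.000000 + (1-p)*0.167258] = 0.088631; exercise = 0.047458; V(3,2) = max -> 0.088631
  V(3,3) = exp(-r*dt) * [p*0.167258 + (1-p)*0.362664] = 0.270627; exercise = 0.271667; V(3,3) = max -> 0.271667
  V(2,0) = exp(-r*dt) * [p*0.000000 + (1-p)*0.000000] = 0.000000; exercise = 0.000000; V(2,0) = max -> 0.000000
  V(2,1) = exp(-r*dt) * [p*0.000000 + (1-p)*0.088631] = 0.046966; exercise = 0.000000; V(2,1) = max -> 0.046966
  V(2,2) = exp(-r*dt) * [p*0.088631 + (1-p)*0.271667] = 0.185528; exercise = 0.167258; V(2,2) = max -> 0.185528
  V(1,0) = exp(-r*dt) * [p*0.000000 + (1-p)*0.046966] = 0.024887; exercise = 0.000000; V(1,0) = max -> 0.024887
  V(1,1) = exp(-r*dt) * [p*0.046966 + (1-p)*0.185528] = 0.120341; exercise = 0.047458; V(1,1) = max -> 0.120341
  V(0,0) = exp(-r*dt) * [p*0.024887 + (1-p)*0.120341] = 0.075442; exercise = 0.000000; V(0,0) = max -> 0.075442


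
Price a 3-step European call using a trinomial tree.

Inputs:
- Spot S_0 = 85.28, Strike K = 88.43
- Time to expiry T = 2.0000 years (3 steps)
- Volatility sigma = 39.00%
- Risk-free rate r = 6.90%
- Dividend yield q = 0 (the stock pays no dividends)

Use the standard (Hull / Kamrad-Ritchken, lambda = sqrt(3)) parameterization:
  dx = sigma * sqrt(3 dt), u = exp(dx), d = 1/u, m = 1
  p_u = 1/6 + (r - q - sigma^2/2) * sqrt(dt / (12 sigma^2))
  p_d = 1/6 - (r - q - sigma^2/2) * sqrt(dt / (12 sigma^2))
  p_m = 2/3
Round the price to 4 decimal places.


Answer: Price = V(0,0) = 21.0266

Derivation:
dt = T/N = 0.666667; dx = sigma*sqrt(3*dt) = 0.551543
u = exp(dx) = 1.735930; d = 1/u = 0.576060
p_u = 0.162406, p_m = 0.666667, p_d = 0.170927
Discount per step: exp(-r*dt) = 0.955042
Stock lattice S(k, j) with j the centered position index:
  k=0: S(0,+0) = 85.2800
  k=1: S(1,-1) = 49.1264; S(1,+0) = 85.2800; S(1,+1) = 148.0401
  k=2: S(2,-2) = 28.2998; S(2,-1) = 49.1264; S(2,+0) = 85.2800; S(2,+1) = 148.0401; S(2,+2) = 256.9873
  k=3: S(3,-3) = 16.3024; S(3,-2) = 28.2998; S(3,-1) = 49.1264; S(3,+0) = 85.2800; S(3,+1) = 148.0401; S(3,+2) = 256.9873; S(3,+3) = 446.1119
Terminal payoffs V(N, j) = max(S_T - K, 0):
  V(3,-3) = 0.000000; V(3,-2) = 0.000000; V(3,-1) = 0.000000; V(3,+0) = 0.000000; V(3,+1) = 59.610110; V(3,+2) = 168.557267; V(3,+3) = 357.681905
Backward induction: V(k, j) = exp(-r*dt) * [p_u * V(k+1, j+1) + p_m * V(k+1, j) + p_d * V(k+1, j-1)]
  V(2,-2) = exp(-r*dt) * [p_u*0.000000 + p_m*0.000000 + p_d*0.000000] = 0.000000
  V(2,-1) = exp(-r*dt) * [p_u*0.000000 + p_m*0.000000 + p_d*0.000000] = 0.000000
  V(2,+0) = exp(-r*dt) * [p_u*59.610110 + p_m*0.000000 + p_d*0.000000] = 9.245793
  V(2,+1) = exp(-r*dt) * [p_u*168.557267 + p_m*59.610110 + p_d*0.000000] = 64.097419
  V(2,+2) = exp(-r*dt) * [p_u*357.681905 + p_m*168.557267 + p_d*59.610110] = 172.528488
  V(1,-1) = exp(-r*dt) * [p_u*9.245793 + p_m*0.000000 + p_d*0.000000] = 1.434064
  V(1,+0) = exp(-r*dt) * [p_u*64.097419 + p_m*9.245793 + p_d*0.000000] = 15.828541
  V(1,+1) = exp(-r*dt) * [p_u*172.528488 + p_m*64.097419 + p_d*9.245793] = 69.079728
  V(0,+0) = exp(-r*dt) * [p_u*69.079728 + p_m*15.828541 + p_d*1.434064] = 21.026621


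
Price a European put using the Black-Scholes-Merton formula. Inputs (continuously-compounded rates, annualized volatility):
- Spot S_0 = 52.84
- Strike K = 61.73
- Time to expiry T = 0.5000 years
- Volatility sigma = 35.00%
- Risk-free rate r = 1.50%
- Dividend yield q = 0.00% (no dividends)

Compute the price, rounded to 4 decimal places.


Answer: Price = 10.8018

Derivation:
d1 = (ln(S/K) + (r - q + 0.5*sigma^2) * T) / (sigma * sqrt(T)) = -0.47427291
d2 = d1 - sigma * sqrt(T) = -0.72176028
exp(-rT) = 0.99252805; exp(-qT) = 1.00000000
P = K * exp(-rT) * N(-d2) - S_0 * exp(-qT) * N(-d1)
N(-d1) = 0.68234735; N(-d2) = 0.76477906
P = 61.7300 * 0.99252805 * 0.76477906 - 52.8400 * 1.00000000 * 0.68234735 = 10.8018


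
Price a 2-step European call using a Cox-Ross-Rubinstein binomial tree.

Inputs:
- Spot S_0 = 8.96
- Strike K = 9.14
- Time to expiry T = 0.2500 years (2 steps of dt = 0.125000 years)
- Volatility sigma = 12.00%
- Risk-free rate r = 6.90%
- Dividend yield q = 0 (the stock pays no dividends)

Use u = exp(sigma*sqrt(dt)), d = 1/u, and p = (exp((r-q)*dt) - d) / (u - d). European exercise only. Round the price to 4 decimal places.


Answer: Price = V(0,0) = 0.2109

Derivation:
dt = T/N = 0.125000
u = exp(sigma*sqrt(dt)) = 1.043339; d = 1/u = 0.958461
p = (exp((r-q)*dt) - d) / (u - d) = 0.591451
Discount per step: exp(-r*dt) = 0.991412
Stock lattice S(k, i) with i counting down-moves:
  k=0: S(0,0) = 8.9600
  k=1: S(1,0) = 9.3483; S(1,1) = 8.5878
  k=2: S(2,0) = 9.7535; S(2,1) = 8.9600; S(2,2) = 8.2311
Terminal payoffs V(N, i) = max(S_T - K, 0):
  V(2,0) = 0.613469; V(2,1) = 0.000000; V(2,2) = 0.000000
Backward induction: V(k, i) = exp(-r*dt) * [p * V(k+1, i) + (1-p) * V(k+1, i+1)].
  V(1,0) = exp(-r*dt) * [p*0.613469 + (1-p)*0.000000] = 0.359721
  V(1,1) = exp(-r*dt) * [p*0.000000 + (1-p)*0.000000] = 0.000000
  V(0,0) = exp(-r*dt) * [p*0.359721 + (1-p)*0.000000] = 0.210930


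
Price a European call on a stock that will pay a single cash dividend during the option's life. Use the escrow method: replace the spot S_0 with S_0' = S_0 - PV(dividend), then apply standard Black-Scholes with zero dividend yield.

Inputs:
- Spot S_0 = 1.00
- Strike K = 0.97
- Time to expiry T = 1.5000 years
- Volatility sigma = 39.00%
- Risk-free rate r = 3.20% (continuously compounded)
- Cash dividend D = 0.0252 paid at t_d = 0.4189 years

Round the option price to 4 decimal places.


Answer: Price = 0.2057

Derivation:
PV(D) = D * exp(-r * t_d) = 0.0252 * 0.98668464 = 0.02486445
S_0' = S_0 - PV(D) = 1.0000 - 0.02486445 = 0.97513555
d1 = (ln(S_0'/K) + (r + sigma^2/2)*T) / (sigma*sqrt(T)) = 0.35037211
d2 = d1 - sigma*sqrt(T) = -0.12727839
exp(-rT) = 0.95313379
N(d1) = 0.63697027; N(d2) = 0.44936003
C = S_0' * N(d1) - K * exp(-rT) * N(d2) = 0.97513555 * 0.63697027 - 0.9700 * 0.95313379 * 0.44936003 = 0.2057


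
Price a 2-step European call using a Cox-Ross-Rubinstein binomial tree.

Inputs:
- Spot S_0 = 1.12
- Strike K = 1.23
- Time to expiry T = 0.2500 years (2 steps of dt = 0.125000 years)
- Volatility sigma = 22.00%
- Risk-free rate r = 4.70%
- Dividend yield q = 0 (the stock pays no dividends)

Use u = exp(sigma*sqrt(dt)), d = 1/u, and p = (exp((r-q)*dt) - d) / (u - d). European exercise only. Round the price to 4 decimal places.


Answer: Price = V(0,0) = 0.0209

Derivation:
dt = T/N = 0.125000
u = exp(sigma*sqrt(dt)) = 1.080887; d = 1/u = 0.925166
p = (exp((r-q)*dt) - d) / (u - d) = 0.518403
Discount per step: exp(-r*dt) = 0.994142
Stock lattice S(k, i) with i counting down-moves:
  k=0: S(0,0) = 1.1200
  k=1: S(1,0) = 1.2106; S(1,1) = 1.0362
  k=2: S(2,0) = 1.3085; S(2,1) = 1.1200; S(2,2) = 0.9586
Terminal payoffs V(N, i) = max(S_T - K, 0):
  V(2,0) = 0.078514; V(2,1) = 0.000000; V(2,2) = 0.000000
Backward induction: V(k, i) = exp(-r*dt) * [p * V(k+1, i) + (1-p) * V(k+1, i+1)].
  V(1,0) = exp(-r*dt) * [p*0.078514 + (1-p)*0.000000] = 0.040464
  V(1,1) = exp(-r*dt) * [p*0.000000 + (1-p)*0.000000] = 0.000000
  V(0,0) = exp(-r*dt) * [p*0.040464 + (1-p)*0.000000] = 0.020854


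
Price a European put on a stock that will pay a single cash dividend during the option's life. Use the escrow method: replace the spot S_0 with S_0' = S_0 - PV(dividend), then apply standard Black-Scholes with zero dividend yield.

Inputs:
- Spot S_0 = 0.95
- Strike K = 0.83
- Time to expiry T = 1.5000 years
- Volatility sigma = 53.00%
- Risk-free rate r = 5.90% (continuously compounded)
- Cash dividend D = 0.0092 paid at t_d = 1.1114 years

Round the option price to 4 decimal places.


PV(D) = D * exp(-r * t_d) = 0.0092 * 0.93653105 = 0.00861609
S_0' = S_0 - PV(D) = 0.9500 - 0.00861609 = 0.94138391
d1 = (ln(S_0'/K) + (r + sigma^2/2)*T) / (sigma*sqrt(T)) = 0.65489241
d2 = d1 - sigma*sqrt(T) = 0.00577762
exp(-rT) = 0.91530311
N(-d1) = 0.25626852; N(-d2) = 0.49769507
P = K * exp(-rT) * N(-d2) - S_0' * N(-d1) = 0.8300 * 0.91530311 * 0.49769507 - 0.94138391 * 0.25626852 = 0.1369

Answer: Price = 0.1369


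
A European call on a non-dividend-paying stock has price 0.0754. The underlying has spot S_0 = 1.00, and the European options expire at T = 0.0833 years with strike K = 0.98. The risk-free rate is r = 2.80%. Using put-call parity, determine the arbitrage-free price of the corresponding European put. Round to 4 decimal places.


Answer: Put price = 0.0531

Derivation:
Put-call parity: C - P = S_0 * exp(-qT) - K * exp(-rT).
S_0 * exp(-qT) = 1.0000 * 1.00000000 = 1.00000000
K * exp(-rT) = 0.9800 * 0.99767032 = 0.97771691
P = C - S*exp(-qT) + K*exp(-rT)
P = 0.0754 - 1.00000000 + 0.97771691 = 0.0531


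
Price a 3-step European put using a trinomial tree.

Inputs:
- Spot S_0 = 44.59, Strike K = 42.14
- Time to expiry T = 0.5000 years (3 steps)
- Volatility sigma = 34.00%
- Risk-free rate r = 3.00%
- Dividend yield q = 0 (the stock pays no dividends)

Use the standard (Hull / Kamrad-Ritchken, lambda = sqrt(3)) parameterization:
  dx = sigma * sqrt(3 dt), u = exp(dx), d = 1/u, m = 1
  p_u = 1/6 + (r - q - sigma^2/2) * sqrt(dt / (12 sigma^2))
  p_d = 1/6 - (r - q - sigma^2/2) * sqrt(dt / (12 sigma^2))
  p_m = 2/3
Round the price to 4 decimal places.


Answer: Price = V(0,0) = 2.7442

Derivation:
dt = T/N = 0.166667; dx = sigma*sqrt(3*dt) = 0.240416
u = exp(dx) = 1.271778; d = 1/u = 0.786300
p_u = 0.157031, p_m = 0.666667, p_d = 0.176303
Discount per step: exp(-r*dt) = 0.995012
Stock lattice S(k, j) with j the centered position index:
  k=0: S(0,+0) = 44.5900
  k=1: S(1,-1) = 35.0611; S(1,+0) = 44.5900; S(1,+1) = 56.7086
  k=2: S(2,-2) = 27.5686; S(2,-1) = 35.0611; S(2,+0) = 44.5900; S(2,+1) = 56.7086; S(2,+2) = 72.1208
  k=3: S(3,-3) = 21.6772; S(3,-2) = 27.5686; S(3,-1) = 35.0611; S(3,+0) = 44.5900; S(3,+1) = 56.7086; S(3,+2) = 72.1208; S(3,+3) = 91.7217
Terminal payoffs V(N, j) = max(K - S_T, 0):
  V(3,-3) = 20.462807; V(3,-2) = 14.571412; V(3,-1) = 7.078863; V(3,+0) = 0.000000; V(3,+1) = 0.000000; V(3,+2) = 0.000000; V(3,+3) = 0.000000
Backward induction: V(k, j) = exp(-r*dt) * [p_u * V(k+1, j+1) + p_m * V(k+1, j) + p_d * V(k+1, j-1)]
  V(2,-2) = exp(-r*dt) * [p_u*7.078863 + p_m*14.571412 + p_d*20.462807] = 14.361534
  V(2,-1) = exp(-r*dt) * [p_u*0.000000 + p_m*7.078863 + p_d*14.571412] = 7.251871
  V(2,+0) = exp(-r*dt) * [p_u*0.000000 + p_m*0.000000 + p_d*7.078863] = 1.241798
  V(2,+1) = exp(-r*dt) * [p_u*0.000000 + p_m*0.000000 + p_d*0.000000] = 0.000000
  V(2,+2) = exp(-r*dt) * [p_u*0.000000 + p_m*0.000000 + p_d*0.000000] = 0.000000
  V(1,-1) = exp(-r*dt) * [p_u*1.241798 + p_m*7.251871 + p_d*14.361534] = 7.523846
  V(1,+0) = exp(-r*dt) * [p_u*0.000000 + p_m*1.241798 + p_d*7.251871] = 2.095885
  V(1,+1) = exp(-r*dt) * [p_u*0.000000 + p_m*0.000000 + p_d*1.241798] = 0.217841
  V(0,+0) = exp(-r*dt) * [p_u*0.217841 + p_m*2.095885 + p_d*7.523846] = 2.744183


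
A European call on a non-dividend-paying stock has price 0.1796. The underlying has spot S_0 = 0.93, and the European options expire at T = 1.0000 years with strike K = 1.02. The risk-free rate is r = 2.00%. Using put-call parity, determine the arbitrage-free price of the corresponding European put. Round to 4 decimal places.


Put-call parity: C - P = S_0 * exp(-qT) - K * exp(-rT).
S_0 * exp(-qT) = 0.9300 * 1.00000000 = 0.93000000
K * exp(-rT) = 1.0200 * 0.98019867 = 0.99980265
P = C - S*exp(-qT) + K*exp(-rT)
P = 0.1796 - 0.93000000 + 0.99980265 = 0.2494

Answer: Put price = 0.2494


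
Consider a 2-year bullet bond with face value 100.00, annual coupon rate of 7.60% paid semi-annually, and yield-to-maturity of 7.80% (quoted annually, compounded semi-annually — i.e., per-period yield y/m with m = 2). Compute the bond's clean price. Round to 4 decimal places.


Answer: Price = 99.6362

Derivation:
Coupon per period c = face * coupon_rate / m = 3.800000
Periods per year m = 2; per-period yield y/m = 0.039000
Number of cashflows N = 4
Cashflows (t years, CF_t, discount factor 1/(1+y/m)^(m*t), PV):
  t = 0.5000: CF_t = 3.800000, DF = 0.962464, PV = 3.657363
  t = 1.0000: CF_t = 3.800000, DF = 0.926337, PV = 3.520080
  t = 1.5000: CF_t = 3.800000, DF = 0.891566, PV = 3.387950
  t = 2.0000: CF_t = 103.800000, DF = 0.858100, PV = 89.070761
Price P = sum_t PV_t = 99.636153


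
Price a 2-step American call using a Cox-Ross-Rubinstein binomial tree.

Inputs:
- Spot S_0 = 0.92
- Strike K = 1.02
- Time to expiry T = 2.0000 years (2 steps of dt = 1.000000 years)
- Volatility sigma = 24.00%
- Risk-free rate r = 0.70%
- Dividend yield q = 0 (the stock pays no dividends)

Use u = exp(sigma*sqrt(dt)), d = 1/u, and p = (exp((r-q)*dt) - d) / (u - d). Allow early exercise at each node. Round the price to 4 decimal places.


dt = T/N = 1.000000
u = exp(sigma*sqrt(dt)) = 1.271249; d = 1/u = 0.786628
p = (exp((r-q)*dt) - d) / (u - d) = 0.454781
Discount per step: exp(-r*dt) = 0.993024
Stock lattice S(k, i) with i counting down-moves:
  k=0: S(0,0) = 0.9200
  k=1: S(1,0) = 1.1695; S(1,1) = 0.7237
  k=2: S(2,0) = 1.4868; S(2,1) = 0.9200; S(2,2) = 0.5693
Terminal payoffs V(N, i) = max(S_T - K, 0):
  V(2,0) = 0.466788; V(2,1) = 0.000000; V(2,2) = 0.000000
Backward induction: V(k, i) = exp(-r*dt) * [p * V(k+1, i) + (1-p) * V(k+1, i+1)]; then take max(V_cont, immediate exercise) for American.
  V(1,0) = exp(-r*dt) * [p*0.466788 + (1-p)*0.000000] = 0.210806; exercise = 0.149549; V(1,0) = max -> 0.210806
  V(1,1) = exp(-r*dt) * [p*0.000000 + (1-p)*0.000000] = 0.000000; exercise = 0.000000; V(1,1) = max -> 0.000000
  V(0,0) = exp(-r*dt) * [p*0.210806 + (1-p)*0.000000] = 0.095202; exercise = 0.000000; V(0,0) = max -> 0.095202

Answer: Price = V(0,0) = 0.0952


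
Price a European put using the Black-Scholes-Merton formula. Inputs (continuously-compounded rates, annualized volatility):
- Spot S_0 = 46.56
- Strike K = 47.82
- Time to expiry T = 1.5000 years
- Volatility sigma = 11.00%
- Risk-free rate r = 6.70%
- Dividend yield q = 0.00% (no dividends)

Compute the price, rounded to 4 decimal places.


d1 = (ln(S/K) + (r - q + 0.5*sigma^2) * T) / (sigma * sqrt(T)) = 0.61513992
d2 = d1 - sigma * sqrt(T) = 0.48041799
exp(-rT) = 0.90438511; exp(-qT) = 1.00000000
P = K * exp(-rT) * N(-d2) - S_0 * exp(-qT) * N(-d1)
N(-d1) = 0.26923116; N(-d2) = 0.31546510
P = 47.8200 * 0.90438511 * 0.31546510 - 46.5600 * 1.00000000 * 0.26923116 = 1.1077

Answer: Price = 1.1077


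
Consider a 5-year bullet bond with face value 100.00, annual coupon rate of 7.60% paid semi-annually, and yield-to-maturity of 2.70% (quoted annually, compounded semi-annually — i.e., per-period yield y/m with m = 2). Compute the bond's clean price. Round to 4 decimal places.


Answer: Price = 122.7750

Derivation:
Coupon per period c = face * coupon_rate / m = 3.800000
Periods per year m = 2; per-period yield y/m = 0.013500
Number of cashflows N = 10
Cashflows (t years, CF_t, discount factor 1/(1+y/m)^(m*t), PV):
  t = 0.5000: CF_t = 3.800000, DF = 0.986680, PV = 3.749383
  t = 1.0000: CF_t = 3.800000, DF = 0.973537, PV = 3.699441
  t = 1.5000: CF_t = 3.800000, DF = 0.960569, PV = 3.650164
  t = 2.0000: CF_t = 3.800000, DF = 0.947774, PV = 3.601543
  t = 2.5000: CF_t = 3.800000, DF = 0.935150, PV = 3.553570
  t = 3.0000: CF_t = 3.800000, DF = 0.922694, PV = 3.506235
  t = 3.5000: CF_t = 3.800000, DF = 0.910403, PV = 3.459532
  t = 4.0000: CF_t = 3.800000, DF = 0.898276, PV = 3.413450
  t = 4.5000: CF_t = 3.800000, DF = 0.886311, PV = 3.367982
  t = 5.0000: CF_t = 103.800000, DF = 0.874505, PV = 90.773655
Price P = sum_t PV_t = 122.774955


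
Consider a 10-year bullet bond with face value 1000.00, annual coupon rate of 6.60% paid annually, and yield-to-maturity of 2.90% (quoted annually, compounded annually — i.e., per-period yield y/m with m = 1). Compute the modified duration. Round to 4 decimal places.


Answer: Modified duration = 7.7411

Derivation:
Coupon per period c = face * coupon_rate / m = 66.000000
Periods per year m = 1; per-period yield y/m = 0.029000
Number of cashflows N = 10
Cashflows (t years, CF_t, discount factor 1/(1+y/m)^(m*t), PV):
  t = 1.0000: CF_t = 66.000000, DF = 0.971817, PV = 64.139942
  t = 2.0000: CF_t = 66.000000, DF = 0.944429, PV = 62.332305
  t = 3.0000: CF_t = 66.000000, DF = 0.917812, PV = 60.575612
  t = 4.0000: CF_t = 66.000000, DF = 0.891946, PV = 58.868428
  t = 5.0000: CF_t = 66.000000, DF = 0.866808, PV = 57.209356
  t = 6.0000: CF_t = 66.000000, DF = 0.842379, PV = 55.597042
  t = 7.0000: CF_t = 66.000000, DF = 0.818639, PV = 54.030167
  t = 8.0000: CF_t = 66.000000, DF = 0.795567, PV = 52.507451
  t = 9.0000: CF_t = 66.000000, DF = 0.773146, PV = 51.027649
  t = 10.0000: CF_t = 1066.000000, DF = 0.751357, PV = 800.946406
Price P = sum_t PV_t = 1317.234359
First compute Macaulay numerator sum_t t * PV_t:
  t * PV_t at t = 1.0000: 64.139942
  t * PV_t at t = 2.0000: 124.664610
  t * PV_t at t = 3.0000: 181.726836
  t * PV_t at t = 4.0000: 235.473711
  t * PV_t at t = 5.0000: 286.046782
  t * PV_t at t = 6.0000: 333.582253
  t * PV_t at t = 7.0000: 378.211171
  t * PV_t at t = 8.0000: 420.059610
  t * PV_t at t = 9.0000: 459.248844
  t * PV_t at t = 10.0000: 8009.464062
Macaulay duration D = 10492.617820 / 1317.234359 = 7.965642
Modified duration = D / (1 + y/m) = 7.965642 / (1 + 0.029000) = 7.741149


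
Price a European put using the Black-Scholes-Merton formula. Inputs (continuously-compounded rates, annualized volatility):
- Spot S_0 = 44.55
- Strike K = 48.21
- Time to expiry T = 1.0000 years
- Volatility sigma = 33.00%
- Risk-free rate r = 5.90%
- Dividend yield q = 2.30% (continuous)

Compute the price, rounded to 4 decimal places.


Answer: Price = 6.8353

Derivation:
d1 = (ln(S/K) + (r - q + 0.5*sigma^2) * T) / (sigma * sqrt(T)) = 0.03483541
d2 = d1 - sigma * sqrt(T) = -0.29516459
exp(-rT) = 0.94270677; exp(-qT) = 0.97726248
P = K * exp(-rT) * N(-d2) - S_0 * exp(-qT) * N(-d1)
N(-d1) = 0.48610549; N(-d2) = 0.61606592
P = 48.2100 * 0.94270677 * 0.61606592 - 44.5500 * 0.97726248 * 0.48610549 = 6.8353


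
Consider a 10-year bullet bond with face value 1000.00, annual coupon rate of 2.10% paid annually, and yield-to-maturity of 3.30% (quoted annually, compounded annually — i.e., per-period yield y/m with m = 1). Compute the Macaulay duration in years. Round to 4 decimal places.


Answer: Macaulay duration = 9.0646 years

Derivation:
Coupon per period c = face * coupon_rate / m = 21.000000
Periods per year m = 1; per-period yield y/m = 0.033000
Number of cashflows N = 10
Cashflows (t years, CF_t, discount factor 1/(1+y/m)^(m*t), PV):
  t = 1.0000: CF_t = 21.000000, DF = 0.968054, PV = 20.329138
  t = 2.0000: CF_t = 21.000000, DF = 0.937129, PV = 19.679708
  t = 3.0000: CF_t = 21.000000, DF = 0.907192, PV = 19.051024
  t = 4.0000: CF_t = 21.000000, DF = 0.878211, PV = 18.442424
  t = 5.0000: CF_t = 21.000000, DF = 0.850156, PV = 17.853266
  t = 6.0000: CF_t = 21.000000, DF = 0.822997, PV = 17.282930
  t = 7.0000: CF_t = 21.000000, DF = 0.796705, PV = 16.730813
  t = 8.0000: CF_t = 21.000000, DF = 0.771254, PV = 16.196334
  t = 9.0000: CF_t = 21.000000, DF = 0.746616, PV = 15.678929
  t = 10.0000: CF_t = 1021.000000, DF = 0.722764, PV = 737.942506
Price P = sum_t PV_t = 899.187074
Macaulay numerator sum_t t * PV_t:
  t * PV_t at t = 1.0000: 20.329138
  t * PV_t at t = 2.0000: 39.359416
  t * PV_t at t = 3.0000: 57.153073
  t * PV_t at t = 4.0000: 73.769697
  t * PV_t at t = 5.0000: 89.266332
  t * PV_t at t = 6.0000: 103.697579
  t * PV_t at t = 7.0000: 117.115691
  t * PV_t at t = 8.0000: 129.570672
  t * PV_t at t = 9.0000: 141.110363
  t * PV_t at t = 10.0000: 7379.425063
Macaulay duration D = (sum_t t * PV_t) / P = 8150.797024 / 899.187074 = 9.064629


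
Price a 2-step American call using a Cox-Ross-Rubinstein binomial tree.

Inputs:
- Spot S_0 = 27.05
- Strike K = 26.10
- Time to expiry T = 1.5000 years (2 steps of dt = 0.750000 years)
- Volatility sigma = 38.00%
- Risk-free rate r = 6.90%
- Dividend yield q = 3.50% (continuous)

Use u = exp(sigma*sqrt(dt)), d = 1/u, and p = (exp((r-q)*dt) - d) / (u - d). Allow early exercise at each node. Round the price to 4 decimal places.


dt = T/N = 0.750000
u = exp(sigma*sqrt(dt)) = 1.389702; d = 1/u = 0.719579
p = (exp((r-q)*dt) - d) / (u - d) = 0.457004
Discount per step: exp(-r*dt) = 0.949566
Stock lattice S(k, i) with i counting down-moves:
  k=0: S(0,0) = 27.0500
  k=1: S(1,0) = 37.5915; S(1,1) = 19.4646
  k=2: S(2,0) = 52.2409; S(2,1) = 27.0500; S(2,2) = 14.0063
Terminal payoffs V(N, i) = max(S_T - K, 0):
  V(2,0) = 26.140931; V(2,1) = 0.950000; V(2,2) = 0.000000
Backward induction: V(k, i) = exp(-r*dt) * [p * V(k+1, i) + (1-p) * V(k+1, i+1)]; then take max(V_cont, immediate exercise) for American.
  V(1,0) = exp(-r*dt) * [p*26.140931 + (1-p)*0.950000] = 11.833836; exercise = 11.491451; V(1,0) = max -> 11.833836
  V(1,1) = exp(-r*dt) * [p*0.950000 + (1-p)*0.000000] = 0.412258; exercise = 0.000000; V(1,1) = max -> 0.412258
  V(0,0) = exp(-r*dt) * [p*11.833836 + (1-p)*0.412258] = 5.347925; exercise = 0.950000; V(0,0) = max -> 5.347925

Answer: Price = V(0,0) = 5.3479


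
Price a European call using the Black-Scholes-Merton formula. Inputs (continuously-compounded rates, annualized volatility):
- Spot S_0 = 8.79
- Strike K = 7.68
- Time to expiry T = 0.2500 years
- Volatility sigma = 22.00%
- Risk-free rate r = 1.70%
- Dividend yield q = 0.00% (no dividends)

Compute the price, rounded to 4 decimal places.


d1 = (ln(S/K) + (r - q + 0.5*sigma^2) * T) / (sigma * sqrt(T)) = 1.32086513
d2 = d1 - sigma * sqrt(T) = 1.21086513
exp(-rT) = 0.99575902; exp(-qT) = 1.00000000
C = S_0 * exp(-qT) * N(d1) - K * exp(-rT) * N(d2)
N(d1) = 0.90672683; N(d2) = 0.88702645
C = 8.7900 * 1.00000000 * 0.90672683 - 7.6800 * 0.99575902 * 0.88702645 = 1.1867

Answer: Price = 1.1867


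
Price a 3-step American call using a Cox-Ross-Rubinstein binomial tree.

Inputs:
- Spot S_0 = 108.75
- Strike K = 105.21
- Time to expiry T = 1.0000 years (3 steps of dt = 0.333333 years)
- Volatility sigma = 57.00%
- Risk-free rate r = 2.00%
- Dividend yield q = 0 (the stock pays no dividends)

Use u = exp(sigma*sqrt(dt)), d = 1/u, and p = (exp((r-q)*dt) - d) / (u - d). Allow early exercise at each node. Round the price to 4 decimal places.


dt = T/N = 0.333333
u = exp(sigma*sqrt(dt)) = 1.389702; d = 1/u = 0.719579
p = (exp((r-q)*dt) - d) / (u - d) = 0.428444
Discount per step: exp(-r*dt) = 0.993356
Stock lattice S(k, i) with i counting down-moves:
  k=0: S(0,0) = 108.7500
  k=1: S(1,0) = 151.1301; S(1,1) = 78.2542
  k=2: S(2,0) = 210.0259; S(2,1) = 108.7500; S(2,2) = 56.3100
  k=3: S(3,0) = 291.8735; S(3,1) = 151.1301; S(3,2) = 78.2542; S(3,3) = 40.5195
Terminal payoffs V(N, i) = max(S_T - K, 0):
  V(3,0) = 186.663541; V(3,1) = 45.920141; V(3,2) = 0.000000; V(3,3) = 0.000000
Backward induction: V(k, i) = exp(-r*dt) * [p * V(k+1, i) + (1-p) * V(k+1, i+1)]; then take max(V_cont, immediate exercise) for American.
  V(2,0) = exp(-r*dt) * [p*186.663541 + (1-p)*45.920141] = 105.514992; exercise = 104.815925; V(2,0) = max -> 105.514992
  V(2,1) = exp(-r*dt) * [p*45.920141 + (1-p)*0.000000] = 19.543474; exercise = 3.540000; V(2,1) = max -> 19.543474
  V(2,2) = exp(-r*dt) * [p*0.000000 + (1-p)*0.000000] = 0.000000; exercise = 0.000000; V(2,2) = max -> 0.000000
  V(1,0) = exp(-r*dt) * [p*105.514992 + (1-p)*19.543474] = 56.002837; exercise = 45.920141; V(1,0) = max -> 56.002837
  V(1,1) = exp(-r*dt) * [p*19.543474 + (1-p)*0.000000] = 8.317644; exercise = 0.000000; V(1,1) = max -> 8.317644
  V(0,0) = exp(-r*dt) * [p*56.002837 + (1-p)*8.317644] = 28.557052; exercise = 3.540000; V(0,0) = max -> 28.557052

Answer: Price = V(0,0) = 28.5571


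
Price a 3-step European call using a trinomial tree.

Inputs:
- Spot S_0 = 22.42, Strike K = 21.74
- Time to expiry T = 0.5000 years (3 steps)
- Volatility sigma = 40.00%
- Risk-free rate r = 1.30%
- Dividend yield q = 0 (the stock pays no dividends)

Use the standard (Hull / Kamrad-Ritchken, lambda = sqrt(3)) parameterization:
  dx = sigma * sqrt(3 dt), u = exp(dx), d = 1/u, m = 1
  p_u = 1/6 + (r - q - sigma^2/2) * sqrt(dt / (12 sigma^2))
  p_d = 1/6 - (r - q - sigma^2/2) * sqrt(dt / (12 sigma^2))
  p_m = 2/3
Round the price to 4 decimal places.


dt = T/N = 0.166667; dx = sigma*sqrt(3*dt) = 0.282843
u = exp(dx) = 1.326896; d = 1/u = 0.753638
p_u = 0.146927, p_m = 0.666667, p_d = 0.186407
Discount per step: exp(-r*dt) = 0.997836
Stock lattice S(k, j) with j the centered position index:
  k=0: S(0,+0) = 22.4200
  k=1: S(1,-1) = 16.8966; S(1,+0) = 22.4200; S(1,+1) = 29.7490
  k=2: S(2,-2) = 12.7339; S(2,-1) = 16.8966; S(2,+0) = 22.4200; S(2,+1) = 29.7490; S(2,+2) = 39.4739
  k=3: S(3,-3) = 9.5968; S(3,-2) = 12.7339; S(3,-1) = 16.8966; S(3,+0) = 22.4200; S(3,+1) = 29.7490; S(3,+2) = 39.4739; S(3,+3) = 52.3777
Terminal payoffs V(N, j) = max(S_T - K, 0):
  V(3,-3) = 0.000000; V(3,-2) = 0.000000; V(3,-1) = 0.000000; V(3,+0) = 0.680000; V(3,+1) = 8.009018; V(3,+2) = 17.733866; V(3,+3) = 30.637733
Backward induction: V(k, j) = exp(-r*dt) * [p_u * V(k+1, j+1) + p_m * V(k+1, j) + p_d * V(k+1, j-1)]
  V(2,-2) = exp(-r*dt) * [p_u*0.000000 + p_m*0.000000 + p_d*0.000000] = 0.000000
  V(2,-1) = exp(-r*dt) * [p_u*0.680000 + p_m*0.000000 + p_d*0.000000] = 0.099694
  V(2,+0) = exp(-r*dt) * [p_u*8.009018 + p_m*0.680000 + p_d*0.000000] = 1.626543
  V(2,+1) = exp(-r*dt) * [p_u*17.733866 + p_m*8.009018 + p_d*0.680000] = 8.054209
  V(2,+2) = exp(-r*dt) * [p_u*30.637733 + p_m*17.733866 + p_d*8.009018] = 17.778449
  V(1,-1) = exp(-r*dt) * [p_u*1.626543 + p_m*0.099694 + p_d*0.000000] = 0.304784
  V(1,+0) = exp(-r*dt) * [p_u*8.054209 + p_m*1.626543 + p_d*0.099694] = 2.281375
  V(1,+1) = exp(-r*dt) * [p_u*17.778449 + p_m*8.054209 + p_d*1.626543] = 8.266867
  V(0,+0) = exp(-r*dt) * [p_u*8.266867 + p_m*2.281375 + p_d*0.304784] = 2.786310

Answer: Price = V(0,0) = 2.7863
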